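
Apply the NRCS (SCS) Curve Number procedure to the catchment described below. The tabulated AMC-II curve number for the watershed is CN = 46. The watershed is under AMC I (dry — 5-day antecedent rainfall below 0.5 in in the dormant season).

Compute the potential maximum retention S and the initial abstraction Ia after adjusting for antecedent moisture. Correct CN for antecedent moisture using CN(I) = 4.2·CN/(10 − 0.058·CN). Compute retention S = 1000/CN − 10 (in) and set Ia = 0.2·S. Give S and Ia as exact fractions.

S = 4500/161 in ≈ 27.950 in; Ia = 900/161 in ≈ 5.590 in

Adjust CN=46 to AMC I: 4.2·46/(10 − 0.058·46) → (966/5) ÷ (1833/250) = 16100/611 ≈ 26.350
S = 1000/(16100/611) − 10 = 4500/161 in ≈ 27.950 in
Ia = 0.2S: 0.2·27.950 = 5.590 in (exactly 900/161)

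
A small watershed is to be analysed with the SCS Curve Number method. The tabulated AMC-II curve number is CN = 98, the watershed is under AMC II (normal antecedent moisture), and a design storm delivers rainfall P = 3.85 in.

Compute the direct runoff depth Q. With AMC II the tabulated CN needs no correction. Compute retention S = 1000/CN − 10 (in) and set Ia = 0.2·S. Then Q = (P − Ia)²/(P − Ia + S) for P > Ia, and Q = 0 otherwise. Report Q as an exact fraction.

AMC II — tabulated CN = 98 applies directly.
Retention S: 1000/CN − 10 with CN=98.000 → S = 10/49 ≈ 0.204 in
Ia = 0.2·(10/49) = 2/49 in ≈ 0.041 in
Excess rainfall: 3.850 − 0.041 = 3.809 in; P > Ia so Q > 0
Q = (3733/980)²/((3733/980) + 10/49) = (13935289/960400)/(3933/980) = 13935289/3854340 in ≈ 3.615 in

Q = 13935289/3854340 in ≈ 3.615 in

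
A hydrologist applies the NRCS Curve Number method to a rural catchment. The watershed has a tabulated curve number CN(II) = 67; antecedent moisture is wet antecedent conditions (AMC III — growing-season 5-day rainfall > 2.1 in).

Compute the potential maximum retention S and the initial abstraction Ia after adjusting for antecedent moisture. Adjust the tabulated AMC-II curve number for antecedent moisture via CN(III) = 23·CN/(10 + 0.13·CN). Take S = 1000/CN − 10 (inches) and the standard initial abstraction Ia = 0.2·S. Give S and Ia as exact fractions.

Adjust CN=67 to AMC III: 23·67/(10 + 0.13·67) → 1541 ÷ (1871/100) = 154100/1871 ≈ 82.362
Max retention: S = 1000/(154100/1871) − 10 = 3300/1541 in (≈ 2.141 in)
Initial abstraction Ia = S/5 = (3300/1541)/5 = 660/1541 ≈ 0.428 in

S = 3300/1541 in ≈ 2.141 in; Ia = 660/1541 in ≈ 0.428 in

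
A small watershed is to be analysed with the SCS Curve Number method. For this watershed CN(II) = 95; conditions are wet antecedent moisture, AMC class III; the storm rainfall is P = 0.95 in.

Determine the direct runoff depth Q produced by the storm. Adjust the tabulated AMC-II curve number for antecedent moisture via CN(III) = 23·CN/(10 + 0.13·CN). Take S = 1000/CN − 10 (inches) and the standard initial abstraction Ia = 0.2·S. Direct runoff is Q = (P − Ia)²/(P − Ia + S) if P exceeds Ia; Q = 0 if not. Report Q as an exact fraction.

Wet (AMC III): CN(III) = 23·95/(10 + 0.13·95) = 2185/(447/20) = 43700/447 ≈ 97.763
Retention S: 1000/CN − 10 with CN=97.763 → S = 100/437 ≈ 0.229 in
Ia = 0.2·(100/437) = 20/437 in ≈ 0.046 in
P − Ia = 0.950 − 0.046 = 7903/8740 ≈ 0.904 in (> 0, runoff occurs)
Q: (7903/8740)² ÷ (9903/8740) = 62457409/86552220 in (≈ 0.722 in)

Q = 62457409/86552220 in ≈ 0.722 in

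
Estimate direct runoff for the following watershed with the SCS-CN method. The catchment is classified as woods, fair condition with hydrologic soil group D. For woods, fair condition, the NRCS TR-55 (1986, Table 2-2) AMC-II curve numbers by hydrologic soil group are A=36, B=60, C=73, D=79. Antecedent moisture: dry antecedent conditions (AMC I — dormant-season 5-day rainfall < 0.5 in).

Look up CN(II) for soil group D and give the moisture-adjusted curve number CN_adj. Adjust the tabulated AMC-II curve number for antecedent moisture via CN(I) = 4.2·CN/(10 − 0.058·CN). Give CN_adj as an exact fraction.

NRCS table: woods, fair condition, soil group D → CN(II) = 79
CN(I) from CN(II)=79: (4.2·79)/(10 − 0.058·79) = 7900/129 ≈ 61.240

CN_adj = 7900/129 ≈ 61.240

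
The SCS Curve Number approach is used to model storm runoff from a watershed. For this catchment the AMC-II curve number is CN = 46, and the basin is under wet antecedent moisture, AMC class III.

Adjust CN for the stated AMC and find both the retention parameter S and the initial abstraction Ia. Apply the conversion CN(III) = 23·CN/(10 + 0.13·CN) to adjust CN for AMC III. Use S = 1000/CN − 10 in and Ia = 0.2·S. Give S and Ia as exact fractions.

S = 2700/529 in ≈ 5.104 in; Ia = 540/529 in ≈ 1.021 in

CN(III) from CN(II)=46: (23·46)/(10 + 0.13·46) = 52900/799 ≈ 66.208
Retention S: 1000/CN − 10 with CN=66.208 → S = 2700/529 ≈ 5.104 in
Ia = 0.2S: 0.2·5.104 = 1.021 in (exactly 540/529)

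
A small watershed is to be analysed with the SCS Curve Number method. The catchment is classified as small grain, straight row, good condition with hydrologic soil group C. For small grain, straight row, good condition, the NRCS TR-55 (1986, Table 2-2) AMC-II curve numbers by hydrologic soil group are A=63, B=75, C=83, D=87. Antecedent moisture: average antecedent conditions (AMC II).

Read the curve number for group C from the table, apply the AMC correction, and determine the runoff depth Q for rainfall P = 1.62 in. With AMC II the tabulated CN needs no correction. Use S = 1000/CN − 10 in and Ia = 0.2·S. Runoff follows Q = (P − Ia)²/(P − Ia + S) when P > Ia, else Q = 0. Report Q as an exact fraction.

NRCS table: small grain, straight row, good condition, soil group C → CN(II) = 83
Average conditions: CN = 83 (no AMC adjustment).
S = 1000/83 − 10 = 170/83 in ≈ 2.048 in
Ia = 0.2·(170/83) = 34/83 in ≈ 0.410 in
P − Ia = 1.620 − 0.410 = 5023/4150 ≈ 1.210 in (> 0, runoff occurs)
Runoff Q = (P−Ia)²/(P−Ia+S) = (1.210)²/(1.210+2.048) = 25230529/56120450 ≈ 0.450 in

Q = 25230529/56120450 in ≈ 0.450 in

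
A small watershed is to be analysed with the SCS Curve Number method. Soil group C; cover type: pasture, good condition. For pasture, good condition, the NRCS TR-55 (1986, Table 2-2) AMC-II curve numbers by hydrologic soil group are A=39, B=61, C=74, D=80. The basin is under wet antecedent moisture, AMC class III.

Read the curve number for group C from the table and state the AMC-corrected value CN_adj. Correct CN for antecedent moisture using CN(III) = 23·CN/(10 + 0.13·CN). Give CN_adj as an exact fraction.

CN_adj = 85100/981 ≈ 86.748

NRCS table: pasture, good condition, soil group C → CN(II) = 74
Adjust CN=74 to AMC III: 23·74/(10 + 0.13·74) → 1702 ÷ (981/50) = 85100/981 ≈ 86.748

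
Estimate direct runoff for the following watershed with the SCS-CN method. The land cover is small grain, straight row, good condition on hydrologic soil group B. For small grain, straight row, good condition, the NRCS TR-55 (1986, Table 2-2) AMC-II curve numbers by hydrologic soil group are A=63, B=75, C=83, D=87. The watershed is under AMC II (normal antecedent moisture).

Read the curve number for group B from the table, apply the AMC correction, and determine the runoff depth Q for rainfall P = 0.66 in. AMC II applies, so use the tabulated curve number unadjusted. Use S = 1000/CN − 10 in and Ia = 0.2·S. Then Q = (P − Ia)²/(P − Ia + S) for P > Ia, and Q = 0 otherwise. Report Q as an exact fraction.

Q = 0 in ≈ 0.000 in

NRCS table: small grain, straight row, good condition, soil group B → CN(II) = 75
AMC II — tabulated CN = 75 applies directly.
S = 1000/75 − 10 = 10/3 in ≈ 3.333 in
Ia = 0.2·(10/3) = 2/3 in ≈ 0.667 in
P = 0.660 ≤ Ia = 0.667 in: entire storm abstracted, Q = 0.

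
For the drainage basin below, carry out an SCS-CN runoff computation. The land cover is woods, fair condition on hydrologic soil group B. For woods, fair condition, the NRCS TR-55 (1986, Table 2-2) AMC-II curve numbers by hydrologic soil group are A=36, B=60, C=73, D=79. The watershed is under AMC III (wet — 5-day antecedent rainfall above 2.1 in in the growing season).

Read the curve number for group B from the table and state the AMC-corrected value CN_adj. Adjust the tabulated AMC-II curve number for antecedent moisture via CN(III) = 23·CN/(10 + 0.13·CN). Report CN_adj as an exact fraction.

NRCS table: woods, fair condition, soil group B → CN(II) = 60
CN(III) from CN(II)=60: (23·60)/(10 + 0.13·60) = 6900/89 ≈ 77.528

CN_adj = 6900/89 ≈ 77.528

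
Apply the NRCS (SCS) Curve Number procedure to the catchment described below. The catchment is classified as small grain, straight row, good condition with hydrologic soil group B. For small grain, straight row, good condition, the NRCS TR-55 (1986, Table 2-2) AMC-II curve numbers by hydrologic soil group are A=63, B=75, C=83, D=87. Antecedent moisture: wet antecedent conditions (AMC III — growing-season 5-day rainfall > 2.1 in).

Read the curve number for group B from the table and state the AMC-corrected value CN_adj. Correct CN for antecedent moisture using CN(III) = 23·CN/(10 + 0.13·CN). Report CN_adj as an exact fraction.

NRCS table: small grain, straight row, good condition, soil group B → CN(II) = 75
CN(III) from CN(II)=75: (23·75)/(10 + 0.13·75) = 6900/79 ≈ 87.342

CN_adj = 6900/79 ≈ 87.342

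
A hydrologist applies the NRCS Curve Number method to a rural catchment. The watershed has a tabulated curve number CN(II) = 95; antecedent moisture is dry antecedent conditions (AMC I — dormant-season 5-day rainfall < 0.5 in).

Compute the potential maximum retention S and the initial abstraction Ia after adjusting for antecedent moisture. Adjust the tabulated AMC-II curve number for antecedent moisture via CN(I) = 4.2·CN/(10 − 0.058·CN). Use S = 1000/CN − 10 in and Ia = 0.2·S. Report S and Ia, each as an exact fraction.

S = 500/399 in ≈ 1.253 in; Ia = 100/399 in ≈ 0.251 in

Dry (AMC I): CN(I) = 4.2·95/(10 − 0.058·95) = 399/(449/100) = 39900/449 ≈ 88.864
Retention S: 1000/CN − 10 with CN=88.864 → S = 500/399 ≈ 1.253 in
Ia = 0.2S: 0.2·1.253 = 0.251 in (exactly 100/399)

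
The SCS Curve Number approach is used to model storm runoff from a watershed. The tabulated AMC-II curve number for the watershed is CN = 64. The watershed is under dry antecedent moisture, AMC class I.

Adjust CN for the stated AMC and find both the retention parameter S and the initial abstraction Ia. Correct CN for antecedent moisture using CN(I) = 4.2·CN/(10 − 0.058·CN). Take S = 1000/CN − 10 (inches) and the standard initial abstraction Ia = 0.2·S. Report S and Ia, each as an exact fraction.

S = 375/28 in ≈ 13.393 in; Ia = 75/28 in ≈ 2.679 in

Adjust CN=64 to AMC I: 4.2·64/(10 − 0.058·64) → (1344/5) ÷ (786/125) = 5600/131 ≈ 42.748
S = 1000/(5600/131) − 10 = 375/28 in ≈ 13.393 in
Ia = 0.2·(375/28) = 75/28 in ≈ 2.679 in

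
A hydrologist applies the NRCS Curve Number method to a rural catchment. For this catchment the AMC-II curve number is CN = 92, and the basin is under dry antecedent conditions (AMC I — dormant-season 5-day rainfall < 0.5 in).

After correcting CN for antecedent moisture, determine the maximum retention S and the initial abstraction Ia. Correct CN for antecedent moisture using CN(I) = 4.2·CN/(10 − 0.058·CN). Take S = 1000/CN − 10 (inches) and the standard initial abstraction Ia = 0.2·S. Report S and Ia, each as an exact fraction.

Dry (AMC I): CN(I) = 4.2·92/(10 − 0.058·92) = (1932/5)/(583/125) = 48300/583 ≈ 82.847
Retention S: 1000/CN − 10 with CN=82.847 → S = 1000/483 ≈ 2.070 in
Initial abstraction Ia = S/5 = (1000/483)/5 = 200/483 ≈ 0.414 in

S = 1000/483 in ≈ 2.070 in; Ia = 200/483 in ≈ 0.414 in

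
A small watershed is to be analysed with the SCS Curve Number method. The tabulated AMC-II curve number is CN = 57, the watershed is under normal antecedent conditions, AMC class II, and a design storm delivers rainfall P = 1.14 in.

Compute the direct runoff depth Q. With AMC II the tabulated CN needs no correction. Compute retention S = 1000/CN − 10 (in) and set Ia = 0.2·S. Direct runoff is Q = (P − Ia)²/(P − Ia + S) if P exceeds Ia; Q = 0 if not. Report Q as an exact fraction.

CN(II) = 57; AMC II needs no correction.
S = 1000/57 − 10 = 430/57 in ≈ 7.544 in
Initial abstraction Ia = S/5 = (430/57)/5 = 86/57 ≈ 1.509 in
P = 1.140 ≤ Ia = 1.509 in: entire storm abstracted, Q = 0.

Q = 0 in ≈ 0.000 in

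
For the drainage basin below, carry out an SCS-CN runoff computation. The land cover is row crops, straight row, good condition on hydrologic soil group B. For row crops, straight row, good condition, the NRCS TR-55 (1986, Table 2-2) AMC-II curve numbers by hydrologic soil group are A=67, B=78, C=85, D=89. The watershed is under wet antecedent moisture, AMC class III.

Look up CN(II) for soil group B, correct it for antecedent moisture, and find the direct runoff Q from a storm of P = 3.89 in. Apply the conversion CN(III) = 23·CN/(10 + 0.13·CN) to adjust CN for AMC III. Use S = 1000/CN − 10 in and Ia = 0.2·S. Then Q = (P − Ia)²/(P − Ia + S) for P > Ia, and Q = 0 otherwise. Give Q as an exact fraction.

NRCS table: row crops, straight row, good condition, soil group B → CN(II) = 78
Adjust CN=78 to AMC III: 23·78/(10 + 0.13·78) → 1794 ÷ (1007/50) = 89700/1007 ≈ 89.076
Max retention: S = 1000/(89700/1007) − 10 = 1100/897 in (≈ 1.226 in)
Initial abstraction Ia = S/5 = (1100/897)/5 = 220/897 ≈ 0.245 in
Excess rainfall: 3.890 − 0.245 = 3.645 in; P > Ia so Q > 0
Q = (326933/89700)²/((326933/89700) + 1100/897) = (106885186489/8046090000)/(436933/89700) = 106885186489/39192890100 in ≈ 2.727 in

Q = 106885186489/39192890100 in ≈ 2.727 in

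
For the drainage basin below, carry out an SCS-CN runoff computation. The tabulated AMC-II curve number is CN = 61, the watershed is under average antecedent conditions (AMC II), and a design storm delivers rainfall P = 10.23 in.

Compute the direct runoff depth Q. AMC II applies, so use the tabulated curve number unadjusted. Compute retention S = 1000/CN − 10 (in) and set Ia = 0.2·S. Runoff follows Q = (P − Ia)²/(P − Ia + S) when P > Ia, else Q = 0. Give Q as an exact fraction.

Q = 993829203/190326100 in ≈ 5.222 in

AMC II — tabulated CN = 61 applies directly.
S = 1000/61 − 10 = 390/61 in ≈ 6.393 in
Ia = 0.2·(390/61) = 78/61 in ≈ 1.279 in
Excess rainfall: 10.230 − 1.279 = 8.951 in; P > Ia so Q > 0
Runoff Q = (P−Ia)²/(P−Ia+S) = (8.951)²/(8.951+6.393) = 993829203/190326100 ≈ 5.222 in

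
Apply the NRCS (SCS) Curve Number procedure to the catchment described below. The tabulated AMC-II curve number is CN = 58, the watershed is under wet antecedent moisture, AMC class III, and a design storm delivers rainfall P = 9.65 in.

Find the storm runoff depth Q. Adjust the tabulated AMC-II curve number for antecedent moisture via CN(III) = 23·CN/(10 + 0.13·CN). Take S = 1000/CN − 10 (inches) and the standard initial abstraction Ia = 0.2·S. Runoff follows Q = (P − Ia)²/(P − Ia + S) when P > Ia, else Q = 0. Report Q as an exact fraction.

Wet (AMC III): CN(III) = 23·58/(10 + 0.13·58) = 1334/(877/50) = 66700/877 ≈ 76.055
Max retention: S = 1000/(66700/877) − 10 = 2100/667 in (≈ 3.148 in)
Ia = 0.2S: 0.2·3.148 = 0.630 in (exactly 420/667)
Since P=9.650 > Ia=0.630: effective rainfall P−Ia = 120331/13340 in
Q = (120331/13340)²/((120331/13340) + 2100/667) = (14479549561/177955600)/(162331/13340) = 14479549561/2165495540 in ≈ 6.686 in

Q = 14479549561/2165495540 in ≈ 6.686 in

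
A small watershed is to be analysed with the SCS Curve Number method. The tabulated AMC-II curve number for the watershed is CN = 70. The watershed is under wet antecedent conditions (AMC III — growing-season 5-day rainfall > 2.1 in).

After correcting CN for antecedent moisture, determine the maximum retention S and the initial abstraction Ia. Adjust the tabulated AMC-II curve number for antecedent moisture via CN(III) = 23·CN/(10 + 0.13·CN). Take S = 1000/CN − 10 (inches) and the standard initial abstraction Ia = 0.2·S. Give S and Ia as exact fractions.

S = 300/161 in ≈ 1.863 in; Ia = 60/161 in ≈ 0.373 in

Wet (AMC III): CN(III) = 23·70/(10 + 0.13·70) = 1610/(191/10) = 16100/191 ≈ 84.293
S = 1000/(16100/191) − 10 = 300/161 in ≈ 1.863 in
Ia = 0.2S: 0.2·1.863 = 0.373 in (exactly 60/161)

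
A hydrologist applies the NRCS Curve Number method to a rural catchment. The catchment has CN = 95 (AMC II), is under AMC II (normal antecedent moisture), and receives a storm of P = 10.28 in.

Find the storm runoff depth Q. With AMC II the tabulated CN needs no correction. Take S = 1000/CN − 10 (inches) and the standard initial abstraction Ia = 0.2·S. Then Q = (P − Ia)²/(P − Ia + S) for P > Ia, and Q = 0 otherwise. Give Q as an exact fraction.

CN(II) = 95; AMC II needs no correction.
S = 1000/95 − 10 = 10/19 in ≈ 0.526 in
Initial abstraction Ia = S/5 = (10/19)/5 = 2/19 ≈ 0.105 in
P − Ia = 10.280 − 0.105 = 4833/475 ≈ 10.175 in (> 0, runoff occurs)
Runoff Q = (P−Ia)²/(P−Ia+S) = (10.175)²/(10.175+0.526) = 23357889/2414425 ≈ 9.674 in

Q = 23357889/2414425 in ≈ 9.674 in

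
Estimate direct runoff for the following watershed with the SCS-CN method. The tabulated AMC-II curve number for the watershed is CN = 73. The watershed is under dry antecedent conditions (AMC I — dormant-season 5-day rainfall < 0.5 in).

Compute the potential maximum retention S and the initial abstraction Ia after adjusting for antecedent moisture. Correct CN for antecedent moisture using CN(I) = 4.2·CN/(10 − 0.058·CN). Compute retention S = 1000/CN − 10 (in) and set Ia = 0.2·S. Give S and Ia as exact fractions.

S = 4500/511 in ≈ 8.806 in; Ia = 900/511 in ≈ 1.761 in

Dry (AMC I): CN(I) = 4.2·73/(10 − 0.058·73) = (1533/5)/(2883/500) = 51100/961 ≈ 53.174
Max retention: S = 1000/(51100/961) − 10 = 4500/511 in (≈ 8.806 in)
Ia = 0.2·(4500/511) = 900/511 in ≈ 1.761 in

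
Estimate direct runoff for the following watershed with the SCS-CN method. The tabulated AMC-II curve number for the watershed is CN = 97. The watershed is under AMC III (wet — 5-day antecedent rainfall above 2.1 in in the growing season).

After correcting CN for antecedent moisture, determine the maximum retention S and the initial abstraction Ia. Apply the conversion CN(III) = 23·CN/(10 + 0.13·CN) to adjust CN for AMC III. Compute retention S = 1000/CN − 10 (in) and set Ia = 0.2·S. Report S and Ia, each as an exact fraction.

S = 300/2231 in ≈ 0.134 in; Ia = 60/2231 in ≈ 0.027 in

Adjust CN=97 to AMC III: 23·97/(10 + 0.13·97) → 2231 ÷ (2261/100) = 223100/2261 ≈ 98.673
S = 1000/(223100/2261) − 10 = 300/2231 in ≈ 0.134 in
Initial abstraction Ia = S/5 = (300/2231)/5 = 60/2231 ≈ 0.027 in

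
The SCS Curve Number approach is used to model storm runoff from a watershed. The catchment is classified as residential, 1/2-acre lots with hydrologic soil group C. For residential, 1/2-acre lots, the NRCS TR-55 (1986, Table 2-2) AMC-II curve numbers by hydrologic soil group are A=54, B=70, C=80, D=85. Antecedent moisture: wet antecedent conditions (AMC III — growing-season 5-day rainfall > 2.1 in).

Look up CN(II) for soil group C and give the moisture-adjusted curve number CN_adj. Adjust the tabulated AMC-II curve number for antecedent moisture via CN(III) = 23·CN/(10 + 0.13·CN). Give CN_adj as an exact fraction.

CN_adj = 4600/51 ≈ 90.196

NRCS table: residential, 1/2-acre lots, soil group C → CN(II) = 80
Wet (AMC III): CN(III) = 23·80/(10 + 0.13·80) = 1840/(102/5) = 4600/51 ≈ 90.196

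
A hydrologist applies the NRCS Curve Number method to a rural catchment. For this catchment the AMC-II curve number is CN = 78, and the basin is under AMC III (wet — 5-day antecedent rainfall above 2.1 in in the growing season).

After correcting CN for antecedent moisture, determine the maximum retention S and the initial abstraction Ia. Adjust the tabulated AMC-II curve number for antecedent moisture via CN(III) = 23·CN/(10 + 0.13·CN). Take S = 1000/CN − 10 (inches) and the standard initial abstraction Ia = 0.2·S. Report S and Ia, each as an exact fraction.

S = 1100/897 in ≈ 1.226 in; Ia = 220/897 in ≈ 0.245 in

Adjust CN=78 to AMC III: 23·78/(10 + 0.13·78) → 1794 ÷ (1007/50) = 89700/1007 ≈ 89.076
Retention S: 1000/CN − 10 with CN=89.076 → S = 1100/897 ≈ 1.226 in
Initial abstraction Ia = S/5 = (1100/897)/5 = 220/897 ≈ 0.245 in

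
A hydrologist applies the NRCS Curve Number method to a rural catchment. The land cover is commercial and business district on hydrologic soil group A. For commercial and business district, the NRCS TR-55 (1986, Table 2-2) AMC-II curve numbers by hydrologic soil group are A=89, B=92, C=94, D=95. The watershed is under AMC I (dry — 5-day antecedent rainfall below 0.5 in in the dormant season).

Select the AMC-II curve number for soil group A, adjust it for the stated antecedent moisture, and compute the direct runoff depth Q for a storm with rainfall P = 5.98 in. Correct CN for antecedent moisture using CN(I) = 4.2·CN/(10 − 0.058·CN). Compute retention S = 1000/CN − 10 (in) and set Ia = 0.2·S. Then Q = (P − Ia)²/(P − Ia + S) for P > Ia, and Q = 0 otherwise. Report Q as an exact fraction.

Q = 253845676561/72781756950 in ≈ 3.488 in

NRCS table: commercial and business district, soil group A → CN(II) = 89
Adjust CN=89 to AMC I: 4.2·89/(10 − 0.058·89) → (1869/5) ÷ (2419/500) = 186900/2419 ≈ 77.263
Max retention: S = 1000/(186900/2419) − 10 = 5500/1869 in (≈ 2.943 in)
Ia = 0.2S: 0.2·2.943 = 0.589 in (exactly 1100/1869)
Since P=5.980 > Ia=0.589: effective rainfall P−Ia = 503831/93450 in
Q = (503831/93450)²/((503831/93450) + 5500/1869) = (253845676561/8732902500)/(778831/93450) = 253845676561/72781756950 in ≈ 3.488 in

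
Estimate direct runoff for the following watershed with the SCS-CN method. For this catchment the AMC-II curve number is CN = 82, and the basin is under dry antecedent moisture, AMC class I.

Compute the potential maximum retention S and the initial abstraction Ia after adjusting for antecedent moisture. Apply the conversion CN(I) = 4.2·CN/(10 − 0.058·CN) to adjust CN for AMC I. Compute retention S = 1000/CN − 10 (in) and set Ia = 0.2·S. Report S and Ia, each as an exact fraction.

Adjust CN=82 to AMC I: 4.2·82/(10 − 0.058·82) → (1722/5) ÷ (1311/250) = 28700/437 ≈ 65.675
Max retention: S = 1000/(28700/437) − 10 = 1500/287 in (≈ 5.226 in)
Ia = 0.2·(1500/287) = 300/287 in ≈ 1.045 in

S = 1500/287 in ≈ 5.226 in; Ia = 300/287 in ≈ 1.045 in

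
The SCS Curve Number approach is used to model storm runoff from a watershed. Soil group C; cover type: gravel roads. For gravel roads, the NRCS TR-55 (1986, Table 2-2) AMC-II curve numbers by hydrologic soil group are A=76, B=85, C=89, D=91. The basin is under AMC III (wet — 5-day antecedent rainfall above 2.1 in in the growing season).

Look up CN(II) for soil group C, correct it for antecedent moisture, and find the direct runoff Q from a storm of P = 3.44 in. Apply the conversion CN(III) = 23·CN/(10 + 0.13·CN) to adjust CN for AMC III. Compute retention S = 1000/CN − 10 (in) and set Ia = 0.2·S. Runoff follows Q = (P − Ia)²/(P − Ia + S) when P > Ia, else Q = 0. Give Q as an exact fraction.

Q = 14542286882/5067399675 in ≈ 2.870 in

NRCS table: gravel roads, soil group C → CN(II) = 89
Adjust CN=89 to AMC III: 23·89/(10 + 0.13·89) → 2047 ÷ (2157/100) = 204700/2157 ≈ 94.900
Retention S: 1000/CN − 10 with CN=94.900 → S = 1100/2047 ≈ 0.537 in
Initial abstraction Ia = S/5 = (1100/2047)/5 = 220/2047 ≈ 0.107 in
Excess rainfall: 3.440 − 0.107 = 3.333 in; P > Ia so Q > 0
Q = (170542/51175)²/((170542/51175) + 1100/2047) = (29084573764/2618880625)/(198042/51175) = 14542286882/5067399675 in ≈ 2.870 in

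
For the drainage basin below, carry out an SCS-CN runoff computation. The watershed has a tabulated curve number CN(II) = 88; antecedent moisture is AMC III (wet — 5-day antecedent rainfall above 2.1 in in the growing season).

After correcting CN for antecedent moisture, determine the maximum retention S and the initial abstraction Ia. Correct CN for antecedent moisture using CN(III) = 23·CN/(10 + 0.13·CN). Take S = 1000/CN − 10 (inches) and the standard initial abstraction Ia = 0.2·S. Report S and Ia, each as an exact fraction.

CN(III) from CN(II)=88: (23·88)/(10 + 0.13·88) = 6325/67 ≈ 94.403
S = 1000/(6325/67) − 10 = 150/253 in ≈ 0.593 in
Ia = 0.2·(150/253) = 30/253 in ≈ 0.119 in

S = 150/253 in ≈ 0.593 in; Ia = 30/253 in ≈ 0.119 in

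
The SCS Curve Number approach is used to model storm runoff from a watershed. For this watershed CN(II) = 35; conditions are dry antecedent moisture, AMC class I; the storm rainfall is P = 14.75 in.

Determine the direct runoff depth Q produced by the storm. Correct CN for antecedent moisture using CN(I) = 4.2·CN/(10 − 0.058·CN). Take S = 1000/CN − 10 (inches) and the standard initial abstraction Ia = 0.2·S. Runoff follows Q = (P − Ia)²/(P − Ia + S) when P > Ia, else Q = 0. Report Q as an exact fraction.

CN(I) from CN(II)=35: (4.2·35)/(10 − 0.058·35) = 14700/797 ≈ 18.444
Retention S: 1000/CN − 10 with CN=18.444 → S = 6500/147 ≈ 44.218 in
Initial abstraction Ia = S/5 = (6500/147)/5 = 1300/147 ≈ 8.844 in
Since P=14.750 > Ia=8.844: effective rainfall P−Ia = 3473/588 in
Runoff Q = (P−Ia)²/(P−Ia+S) = (5.906)²/(5.906+44.218) = 12061729/17330124 ≈ 0.696 in

Q = 12061729/17330124 in ≈ 0.696 in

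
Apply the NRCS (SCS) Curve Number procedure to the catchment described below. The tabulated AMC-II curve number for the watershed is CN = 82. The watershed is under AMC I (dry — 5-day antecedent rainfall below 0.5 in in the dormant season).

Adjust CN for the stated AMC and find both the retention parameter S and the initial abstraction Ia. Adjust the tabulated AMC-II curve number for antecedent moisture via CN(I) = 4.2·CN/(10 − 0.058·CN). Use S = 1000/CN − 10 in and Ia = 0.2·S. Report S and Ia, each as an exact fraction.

CN(I) from CN(II)=82: (4.2·82)/(10 − 0.058·82) = 28700/437 ≈ 65.675
Max retention: S = 1000/(28700/437) − 10 = 1500/287 in (≈ 5.226 in)
Initial abstraction Ia = S/5 = (1500/287)/5 = 300/287 ≈ 1.045 in

S = 1500/287 in ≈ 5.226 in; Ia = 300/287 in ≈ 1.045 in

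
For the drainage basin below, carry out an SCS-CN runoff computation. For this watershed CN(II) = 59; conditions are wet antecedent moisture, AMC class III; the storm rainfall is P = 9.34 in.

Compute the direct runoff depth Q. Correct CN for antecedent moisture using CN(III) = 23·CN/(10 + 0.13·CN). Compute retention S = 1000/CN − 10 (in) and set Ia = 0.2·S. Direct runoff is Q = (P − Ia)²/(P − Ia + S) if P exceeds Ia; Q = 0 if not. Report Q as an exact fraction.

Q = 351315812961/54125234150 in ≈ 6.491 in

CN(III) from CN(II)=59: (23·59)/(10 + 0.13·59) = 135700/1767 ≈ 76.797
S = 1000/(135700/1767) − 10 = 4100/1357 in ≈ 3.021 in
Ia = 0.2·(4100/1357) = 820/1357 in ≈ 0.604 in
P − Ia = 9.340 − 0.604 = 592719/67850 ≈ 8.736 in (> 0, runoff occurs)
Runoff Q = (P−Ia)²/(P−Ia+S) = (8.736)²/(8.736+3.021) = 351315812961/54125234150 ≈ 6.491 in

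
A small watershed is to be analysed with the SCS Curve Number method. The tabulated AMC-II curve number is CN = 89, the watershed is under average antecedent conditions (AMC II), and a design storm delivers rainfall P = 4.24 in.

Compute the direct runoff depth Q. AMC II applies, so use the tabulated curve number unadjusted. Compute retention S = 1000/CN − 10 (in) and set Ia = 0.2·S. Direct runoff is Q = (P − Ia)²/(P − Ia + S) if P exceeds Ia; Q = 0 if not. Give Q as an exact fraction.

Average conditions: CN = 89 (no AMC adjustment).
S = 1000/89 − 10 = 110/89 in ≈ 1.236 in
Ia = 0.2S: 0.2·1.236 = 0.247 in (exactly 22/89)
Since P=4.240 > Ia=0.247: effective rainfall P−Ia = 8884/2225 in
Q = (8884/2225)²/((8884/2225) + 110/89) = (78925456/4950625)/(11634/2225) = 39462728/12942825 in ≈ 3.049 in

Q = 39462728/12942825 in ≈ 3.049 in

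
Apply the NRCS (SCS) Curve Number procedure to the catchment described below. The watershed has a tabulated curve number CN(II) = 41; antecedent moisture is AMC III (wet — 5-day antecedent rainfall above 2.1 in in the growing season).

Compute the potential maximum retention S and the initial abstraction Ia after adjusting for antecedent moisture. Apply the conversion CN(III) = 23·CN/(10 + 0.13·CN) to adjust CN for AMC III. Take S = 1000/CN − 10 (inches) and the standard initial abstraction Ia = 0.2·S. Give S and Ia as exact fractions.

Wet (AMC III): CN(III) = 23·41/(10 + 0.13·41) = 943/(1533/100) = 94300/1533 ≈ 61.513
S = 1000/(94300/1533) − 10 = 5900/943 in ≈ 6.257 in
Initial abstraction Ia = S/5 = (5900/943)/5 = 1180/943 ≈ 1.251 in

S = 5900/943 in ≈ 6.257 in; Ia = 1180/943 in ≈ 1.251 in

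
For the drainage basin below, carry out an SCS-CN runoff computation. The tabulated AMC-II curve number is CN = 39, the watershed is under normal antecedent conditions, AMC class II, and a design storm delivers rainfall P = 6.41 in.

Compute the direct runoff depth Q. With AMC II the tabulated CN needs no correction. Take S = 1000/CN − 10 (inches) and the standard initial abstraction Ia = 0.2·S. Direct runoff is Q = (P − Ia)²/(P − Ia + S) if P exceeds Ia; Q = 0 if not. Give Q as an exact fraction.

Average conditions: CN = 39 (no AMC adjustment).
Retention S: 1000/CN − 10 with CN=39.000 → S = 610/39 ≈ 15.641 in
Initial abstraction Ia = S/5 = (610/39)/5 = 122/39 ≈ 3.128 in
Since P=6.410 > Ia=3.128: effective rainfall P−Ia = 12799/3900 in
Runoff Q = (P−Ia)²/(P−Ia+S) = (3.282)²/(3.282+15.641) = 163814401/287816100 ≈ 0.569 in

Q = 163814401/287816100 in ≈ 0.569 in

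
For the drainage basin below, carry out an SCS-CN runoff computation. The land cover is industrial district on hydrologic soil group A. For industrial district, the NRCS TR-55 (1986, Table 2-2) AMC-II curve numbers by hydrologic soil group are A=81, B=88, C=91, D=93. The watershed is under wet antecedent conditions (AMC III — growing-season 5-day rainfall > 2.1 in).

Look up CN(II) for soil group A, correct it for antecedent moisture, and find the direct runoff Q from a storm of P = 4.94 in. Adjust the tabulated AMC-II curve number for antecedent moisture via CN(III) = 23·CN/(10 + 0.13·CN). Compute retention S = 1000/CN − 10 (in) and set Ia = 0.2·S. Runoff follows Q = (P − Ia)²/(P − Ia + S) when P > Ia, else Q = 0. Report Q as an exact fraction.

Q = 10243317259/2628599850 in ≈ 3.897 in

NRCS table: industrial district, soil group A → CN(II) = 81
CN(III) from CN(II)=81: (23·81)/(10 + 0.13·81) = 186300/2053 ≈ 90.745
Retention S: 1000/CN − 10 with CN=90.745 → S = 1900/1863 ≈ 1.020 in
Ia = 0.2·(1900/1863) = 380/1863 in ≈ 0.204 in
P − Ia = 4.940 − 0.204 = 441161/93150 ≈ 4.736 in (> 0, runoff occurs)
Runoff Q = (P−Ia)²/(P−Ia+S) = (4.736)²/(4.736+1.020) = 10243317259/2628599850 ≈ 3.897 in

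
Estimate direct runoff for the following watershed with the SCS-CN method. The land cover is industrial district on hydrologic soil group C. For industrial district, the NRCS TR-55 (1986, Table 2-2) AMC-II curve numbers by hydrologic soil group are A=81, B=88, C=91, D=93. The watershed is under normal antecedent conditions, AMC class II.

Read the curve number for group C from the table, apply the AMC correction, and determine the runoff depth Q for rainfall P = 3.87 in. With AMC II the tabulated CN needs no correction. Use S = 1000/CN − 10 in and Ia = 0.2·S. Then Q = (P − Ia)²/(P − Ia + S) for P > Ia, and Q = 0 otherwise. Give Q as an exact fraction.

NRCS table: industrial district, soil group C → CN(II) = 91
Average conditions: CN = 91 (no AMC adjustment).
S = 1000/91 − 10 = 90/91 in ≈ 0.989 in
Ia = 0.2·(90/91) = 18/91 in ≈ 0.198 in
Excess rainfall: 3.870 − 0.198 = 3.672 in; P > Ia so Q > 0
Q = (33417/9100)²/((33417/9100) + 90/91) = (1116695889/82810000)/(42417/9100) = 41359107/14296100 in ≈ 2.893 in

Q = 41359107/14296100 in ≈ 2.893 in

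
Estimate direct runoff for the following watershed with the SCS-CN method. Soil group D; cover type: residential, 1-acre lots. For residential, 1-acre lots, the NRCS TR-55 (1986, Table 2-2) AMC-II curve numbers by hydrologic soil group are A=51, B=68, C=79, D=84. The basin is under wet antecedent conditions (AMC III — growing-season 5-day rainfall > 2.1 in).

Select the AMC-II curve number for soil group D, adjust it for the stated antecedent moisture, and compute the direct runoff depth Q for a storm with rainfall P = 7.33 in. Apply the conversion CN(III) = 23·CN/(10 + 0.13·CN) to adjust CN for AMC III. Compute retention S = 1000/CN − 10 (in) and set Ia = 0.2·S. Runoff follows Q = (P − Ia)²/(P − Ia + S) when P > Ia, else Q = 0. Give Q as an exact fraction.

Q = 119742989521/18645683700 in ≈ 6.422 in

NRCS table: residential, 1-acre lots, soil group D → CN(II) = 84
CN(III) from CN(II)=84: (23·84)/(10 + 0.13·84) = 48300/523 ≈ 92.352
Max retention: S = 1000/(48300/523) − 10 = 400/483 in (≈ 0.828 in)
Ia = 0.2S: 0.2·0.828 = 0.166 in (exactly 80/483)
Since P=7.330 > Ia=0.166: effective rainfall P−Ia = 346039/48300 in
Q = (346039/48300)²/((346039/48300) + 400/483) = (119742989521/2332890000)/(386039/48300) = 119742989521/18645683700 in ≈ 6.422 in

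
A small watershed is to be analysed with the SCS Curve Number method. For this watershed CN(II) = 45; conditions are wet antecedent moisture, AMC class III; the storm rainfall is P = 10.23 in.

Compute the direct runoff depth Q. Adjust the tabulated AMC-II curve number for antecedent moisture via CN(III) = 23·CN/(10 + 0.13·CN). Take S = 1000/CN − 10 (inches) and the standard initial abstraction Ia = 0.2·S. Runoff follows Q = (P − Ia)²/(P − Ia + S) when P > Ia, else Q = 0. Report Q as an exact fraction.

Q = 3273567011/564095700 in ≈ 5.803 in

Wet (AMC III): CN(III) = 23·45/(10 + 0.13·45) = 1035/(317/20) = 20700/317 ≈ 65.300
S = 1000/(20700/317) − 10 = 1100/207 in ≈ 5.314 in
Ia = 0.2S: 0.2·5.314 = 1.063 in (exactly 220/207)
Since P=10.230 > Ia=1.063: effective rainfall P−Ia = 189761/20700 in
Q: (189761/20700)² ÷ (299761/20700) = 3273567011/564095700 in (≈ 5.803 in)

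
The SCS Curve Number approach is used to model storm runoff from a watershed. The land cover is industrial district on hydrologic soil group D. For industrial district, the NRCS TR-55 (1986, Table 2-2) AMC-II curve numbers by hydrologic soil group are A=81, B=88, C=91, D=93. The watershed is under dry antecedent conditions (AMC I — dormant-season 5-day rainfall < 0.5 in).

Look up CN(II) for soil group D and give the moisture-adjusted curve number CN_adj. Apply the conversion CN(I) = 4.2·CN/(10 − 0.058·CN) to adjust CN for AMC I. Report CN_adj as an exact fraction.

NRCS table: industrial district, soil group D → CN(II) = 93
Dry (AMC I): CN(I) = 4.2·93/(10 − 0.058·93) = (1953/5)/(2303/500) = 27900/329 ≈ 84.802

CN_adj = 27900/329 ≈ 84.802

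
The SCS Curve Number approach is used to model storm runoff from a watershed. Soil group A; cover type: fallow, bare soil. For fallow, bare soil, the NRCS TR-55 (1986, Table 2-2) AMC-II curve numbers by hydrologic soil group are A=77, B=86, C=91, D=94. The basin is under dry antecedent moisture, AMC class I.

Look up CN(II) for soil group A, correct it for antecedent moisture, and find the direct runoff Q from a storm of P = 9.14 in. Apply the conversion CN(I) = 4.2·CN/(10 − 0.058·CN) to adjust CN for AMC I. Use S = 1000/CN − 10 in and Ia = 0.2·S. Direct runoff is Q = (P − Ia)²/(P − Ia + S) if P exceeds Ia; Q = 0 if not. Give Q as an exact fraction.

Q = 389337312961/96936643650 in ≈ 4.016 in

NRCS table: fallow, bare soil, soil group A → CN(II) = 77
CN(I) from CN(II)=77: (4.2·77)/(10 − 0.058·77) = 161700/2767 ≈ 58.439
Retention S: 1000/CN − 10 with CN=58.439 → S = 11500/1617 ≈ 7.112 in
Initial abstraction Ia = S/5 = (11500/1617)/5 = 2300/1617 ≈ 1.422 in
Excess rainfall: 9.140 − 1.422 = 7.718 in; P > Ia so Q > 0
Q = (623969/80850)²/((623969/80850) + 11500/1617) = (389337312961/6536722500)/(1198969/80850) = 389337312961/96936643650 in ≈ 4.016 in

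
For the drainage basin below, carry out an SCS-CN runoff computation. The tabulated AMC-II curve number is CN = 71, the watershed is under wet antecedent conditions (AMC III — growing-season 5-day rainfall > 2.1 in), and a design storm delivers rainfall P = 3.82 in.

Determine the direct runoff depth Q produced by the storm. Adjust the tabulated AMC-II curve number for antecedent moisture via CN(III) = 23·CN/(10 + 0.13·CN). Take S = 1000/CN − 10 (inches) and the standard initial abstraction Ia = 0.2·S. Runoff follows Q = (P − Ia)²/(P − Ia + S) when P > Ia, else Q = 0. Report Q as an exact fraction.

Q = 80034107409/34938279950 in ≈ 2.291 in

CN(III) from CN(II)=71: (23·71)/(10 + 0.13·71) = 163300/1923 ≈ 84.919
S = 1000/(163300/1923) − 10 = 2900/1633 in ≈ 1.776 in
Ia = 0.2S: 0.2·1.776 = 0.355 in (exactly 580/1633)
Excess rainfall: 3.820 − 0.355 = 3.465 in; P > Ia so Q > 0
Q: (282903/81650)² ÷ (427903/81650) = 80034107409/34938279950 in (≈ 2.291 in)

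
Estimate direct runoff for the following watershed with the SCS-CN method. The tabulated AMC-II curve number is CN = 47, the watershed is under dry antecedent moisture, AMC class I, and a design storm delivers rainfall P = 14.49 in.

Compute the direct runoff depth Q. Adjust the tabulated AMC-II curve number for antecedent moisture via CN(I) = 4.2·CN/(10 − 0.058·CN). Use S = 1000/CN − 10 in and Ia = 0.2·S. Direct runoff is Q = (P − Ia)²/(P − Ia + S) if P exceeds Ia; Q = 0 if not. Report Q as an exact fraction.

Dry (AMC I): CN(I) = 4.2·47/(10 − 0.058·47) = (987/5)/(3637/500) = 98700/3637 ≈ 27.138
Retention S: 1000/CN − 10 with CN=27.138 → S = 26500/987 ≈ 26.849 in
Ia = 0.2S: 0.2·26.849 = 5.370 in (exactly 5300/987)
Excess rainfall: 14.490 − 5.370 = 9.120 in; P > Ia so Q > 0
Q = (900163/98700)²/((900163/98700) + 26500/987) = (810293426569/9741690000)/(3550163/98700) = 810293426569/350401088100 in ≈ 2.312 in

Q = 810293426569/350401088100 in ≈ 2.312 in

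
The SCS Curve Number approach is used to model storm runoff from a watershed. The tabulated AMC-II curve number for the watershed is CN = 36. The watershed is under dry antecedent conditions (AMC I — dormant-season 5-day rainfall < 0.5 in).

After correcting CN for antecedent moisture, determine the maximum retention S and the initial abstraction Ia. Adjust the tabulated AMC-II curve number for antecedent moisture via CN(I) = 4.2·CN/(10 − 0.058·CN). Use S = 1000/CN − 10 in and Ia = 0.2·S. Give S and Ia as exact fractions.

CN(I) from CN(II)=36: (4.2·36)/(10 − 0.058·36) = 18900/989 ≈ 19.110
Max retention: S = 1000/(18900/989) − 10 = 8000/189 in (≈ 42.328 in)
Initial abstraction Ia = S/5 = (8000/189)/5 = 1600/189 ≈ 8.466 in

S = 8000/189 in ≈ 42.328 in; Ia = 1600/189 in ≈ 8.466 in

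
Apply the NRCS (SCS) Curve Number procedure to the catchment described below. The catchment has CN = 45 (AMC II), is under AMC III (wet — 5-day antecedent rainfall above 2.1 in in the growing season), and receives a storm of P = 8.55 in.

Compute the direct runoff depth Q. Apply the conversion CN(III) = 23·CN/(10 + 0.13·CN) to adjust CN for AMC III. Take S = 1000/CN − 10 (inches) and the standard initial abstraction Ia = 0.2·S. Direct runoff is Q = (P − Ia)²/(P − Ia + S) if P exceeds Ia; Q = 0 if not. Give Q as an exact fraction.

Q = 960814009/219407580 in ≈ 4.379 in

CN(III) from CN(II)=45: (23·45)/(10 + 0.13·45) = 20700/317 ≈ 65.300
Retention S: 1000/CN − 10 with CN=65.300 → S = 1100/207 ≈ 5.314 in
Ia = 0.2S: 0.2·5.314 = 1.063 in (exactly 220/207)
Excess rainfall: 8.550 − 1.063 = 7.487 in; P > Ia so Q > 0
Q: (30997/4140)² ÷ (52997/4140) = 960814009/219407580 in (≈ 4.379 in)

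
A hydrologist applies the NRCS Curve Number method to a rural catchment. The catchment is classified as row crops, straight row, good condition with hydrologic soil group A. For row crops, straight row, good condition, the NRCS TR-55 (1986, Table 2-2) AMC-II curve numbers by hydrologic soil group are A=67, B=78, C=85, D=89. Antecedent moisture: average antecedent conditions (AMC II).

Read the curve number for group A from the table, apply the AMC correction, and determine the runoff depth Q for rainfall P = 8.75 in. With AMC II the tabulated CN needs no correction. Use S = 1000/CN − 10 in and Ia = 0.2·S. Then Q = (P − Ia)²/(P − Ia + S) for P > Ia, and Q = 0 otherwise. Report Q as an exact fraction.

Q = 4330561/911468 in ≈ 4.751 in

NRCS table: row crops, straight row, good condition, soil group A → CN(II) = 67
CN(II) = 67; AMC II needs no correction.
Retention S: 1000/CN − 10 with CN=67.000 → S = 330/67 ≈ 4.925 in
Initial abstraction Ia = S/5 = (330/67)/5 = 66/67 ≈ 0.985 in
P − Ia = 8.750 − 0.985 = 2081/268 ≈ 7.765 in (> 0, runoff occurs)
Q: (2081/268)² ÷ (3401/268) = 4330561/911468 in (≈ 4.751 in)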